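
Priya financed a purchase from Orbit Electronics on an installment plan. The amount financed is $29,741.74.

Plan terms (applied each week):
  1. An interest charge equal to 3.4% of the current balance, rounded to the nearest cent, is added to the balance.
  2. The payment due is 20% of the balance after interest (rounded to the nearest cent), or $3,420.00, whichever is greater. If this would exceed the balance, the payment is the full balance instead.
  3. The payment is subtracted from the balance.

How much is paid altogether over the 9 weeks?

# | Opening | Interest | Payment | End bal
1 | $29,741.74 | $1,011.22 | $6,150.59 | $24,602.37
2 | $24,602.37 | $836.48 | $5,087.77 | $20,351.08
3 | $20,351.08 | $691.94 | $4,208.60 | $16,834.42
4 | $16,834.42 | $572.37 | $3,481.36 | $13,925.43
5 | $13,925.43 | $473.46 | $3,420.00 | $10,978.89
6 | $10,978.89 | $373.28 | $3,420.00 | $7,932.17
7 | $7,932.17 | $269.69 | $3,420.00 | $4,781.86
8 | $4,781.86 | $162.58 | $3,420.00 | $1,524.44
9 | $1,524.44 | $51.83 | $1,576.27 | $0.00
Total paid: $34,184.59

$34,184.59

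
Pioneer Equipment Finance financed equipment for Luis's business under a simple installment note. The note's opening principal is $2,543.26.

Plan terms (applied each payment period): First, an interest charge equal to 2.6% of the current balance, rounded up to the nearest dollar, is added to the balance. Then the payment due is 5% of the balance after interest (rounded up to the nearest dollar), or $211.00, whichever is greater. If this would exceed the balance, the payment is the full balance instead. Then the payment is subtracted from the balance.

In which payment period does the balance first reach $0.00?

# | Opening | Interest | Payment | End bal
1 | $2,543.26 | $67.00 | $211.00 | $2,399.26
2 | $2,399.26 | $63.00 | $211.00 | $2,251.26
3 | $2,251.26 | $59.00 | $211.00 | $2,099.26
4 | $2,099.26 | $55.00 | $211.00 | $1,943.26
5 | $1,943.26 | $51.00 | $211.00 | $1,783.26
6 | $1,783.26 | $47.00 | $211.00 | $1,619.26
7 | $1,619.26 | $43.00 | $211.00 | $1,451.26
8 | $1,451.26 | $38.00 | $211.00 | $1,278.26
9 | $1,278.26 | $34.00 | $211.00 | $1,101.26
10 | $1,101.26 | $29.00 | $211.00 | $919.26
11 | $919.26 | $24.00 | $211.00 | $732.26
12 | $732.26 | $20.00 | $211.00 | $541.26
13 | $541.26 | $15.00 | $211.00 | $345.26
14 | $345.26 | $9.00 | $211.00 | $143.26
15 | $143.26 | $4.00 | $147.26 | $0.00
Balance reaches $0.00 in payment period 15.

15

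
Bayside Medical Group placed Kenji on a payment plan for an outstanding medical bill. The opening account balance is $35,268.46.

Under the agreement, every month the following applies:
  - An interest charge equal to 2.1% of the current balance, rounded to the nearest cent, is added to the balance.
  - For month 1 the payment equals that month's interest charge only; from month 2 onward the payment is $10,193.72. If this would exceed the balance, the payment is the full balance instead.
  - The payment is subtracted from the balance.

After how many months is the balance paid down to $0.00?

5

# | Opening | Interest | Payment | End bal
1 | $35,268.46 | $740.64 | $740.64 | $35,268.46
2 | $35,268.46 | $740.64 | $10,193.72 | $25,815.38
3 | $25,815.38 | $542.12 | $10,193.72 | $16,163.78
4 | $16,163.78 | $339.44 | $10,193.72 | $6,309.50
5 | $6,309.50 | $132.50 | $6,442.00 | $0.00
Balance reaches $0.00 in month 5.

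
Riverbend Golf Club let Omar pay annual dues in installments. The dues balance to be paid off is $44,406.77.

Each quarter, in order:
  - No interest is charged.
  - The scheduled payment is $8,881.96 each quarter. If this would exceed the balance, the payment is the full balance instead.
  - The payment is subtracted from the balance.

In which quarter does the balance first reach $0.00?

5

Quarter 1: opening $44,406.77; payment $8,881.96; balance $35,524.81
Quarter 2: opening $35,524.81; payment $8,881.96; balance $26,642.85
Quarter 3: opening $26,642.85; payment $8,881.96; balance $17,760.89
Quarter 4: opening $17,760.89; payment $8,881.96; balance $8,878.93
Quarter 5: opening $8,878.93; payment $8,878.93; balance $0.00
Balance reaches $0.00 in quarter 5.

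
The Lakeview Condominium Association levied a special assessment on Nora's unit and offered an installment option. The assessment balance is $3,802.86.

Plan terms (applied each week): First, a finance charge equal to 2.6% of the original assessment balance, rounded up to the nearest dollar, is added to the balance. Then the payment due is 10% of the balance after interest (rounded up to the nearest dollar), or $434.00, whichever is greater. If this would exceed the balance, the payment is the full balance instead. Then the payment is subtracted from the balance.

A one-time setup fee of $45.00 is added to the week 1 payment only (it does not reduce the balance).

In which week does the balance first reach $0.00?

12

Week 1: opening $3,802.86; interest $99.00 → $3,901.86; payment $434.00 (+ $45.00 fee); balance $3,467.86
Week 2: opening $3,467.86; interest $99.00 → $3,566.86; payment $434.00; balance $3,132.86
Week 3: opening $3,132.86; interest $99.00 → $3,231.86; payment $434.00; balance $2,797.86
Week 4: opening $2,797.86; interest $99.00 → $2,896.86; payment $434.00; balance $2,462.86
Week 5: opening $2,462.86; interest $99.00 → $2,561.86; payment $434.00; balance $2,127.86
Week 6: opening $2,127.86; interest $99.00 → $2,226.86; payment $434.00; balance $1,792.86
Week 7: opening $1,792.86; interest $99.00 → $1,891.86; payment $434.00; balance $1,457.86
Week 8: opening $1,457.86; interest $99.00 → $1,556.86; payment $434.00; balance $1,122.86
Week 9: opening $1,122.86; interest $99.00 → $1,221.86; payment $434.00; balance $787.86
Week 10: opening $787.86; interest $99.00 → $886.86; payment $434.00; balance $452.86
Week 11: opening $452.86; interest $99.00 → $551.86; payment $434.00; balance $117.86
Week 12: opening $117.86; interest $99.00 → $216.86; payment $216.86; balance $0.00
Balance reaches $0.00 in week 12.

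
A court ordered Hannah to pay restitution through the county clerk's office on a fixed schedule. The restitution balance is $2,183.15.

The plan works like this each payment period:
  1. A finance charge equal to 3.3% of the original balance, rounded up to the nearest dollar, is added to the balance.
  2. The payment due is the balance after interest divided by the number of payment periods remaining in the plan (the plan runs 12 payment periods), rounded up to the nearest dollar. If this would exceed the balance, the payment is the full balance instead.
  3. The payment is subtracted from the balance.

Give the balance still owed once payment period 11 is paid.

Payment period 1: opening $2,183.15; interest $73.00 → $2,256.15; payment $189.00; balance $2,067.15
Payment period 2: opening $2,067.15; interest $73.00 → $2,140.15; payment $195.00; balance $1,945.15
Payment period 3: opening $1,945.15; interest $73.00 → $2,018.15; payment $202.00; balance $1,816.15
Payment period 4: opening $1,816.15; interest $73.00 → $1,889.15; payment $210.00; balance $1,679.15
Payment period 5: opening $1,679.15; interest $73.00 → $1,752.15; payment $220.00; balance $1,532.15
Payment period 6: opening $1,532.15; interest $73.00 → $1,605.15; payment $230.00; balance $1,375.15
Payment period 7: opening $1,375.15; interest $73.00 → $1,448.15; payment $242.00; balance $1,206.15
Payment period 8: opening $1,206.15; interest $73.00 → $1,279.15; payment $256.00; balance $1,023.15
Payment period 9: opening $1,023.15; interest $73.00 → $1,096.15; payment $275.00; balance $821.15
Payment period 10: opening $821.15; interest $73.00 → $894.15; payment $299.00; balance $595.15
Payment period 11: opening $595.15; interest $73.00 → $668.15; payment $335.00; balance $333.15

$333.15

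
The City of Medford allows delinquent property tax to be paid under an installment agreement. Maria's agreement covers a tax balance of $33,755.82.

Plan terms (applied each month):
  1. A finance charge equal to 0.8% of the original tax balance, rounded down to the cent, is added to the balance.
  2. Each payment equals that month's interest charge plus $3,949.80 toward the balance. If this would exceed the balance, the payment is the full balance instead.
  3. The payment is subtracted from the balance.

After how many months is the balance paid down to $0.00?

9

Month 1: $33,755.82 +$270.04 interest = $34,025.86; pay $4,219.84 → $29,806.02
Month 2: $29,806.02 +$270.04 interest = $30,076.06; pay $4,219.84 → $25,856.22
Month 3: $25,856.22 +$270.04 interest = $26,126.26; pay $4,219.84 → $21,906.42
Month 4: $21,906.42 +$270.04 interest = $22,176.46; pay $4,219.84 → $17,956.62
Month 5: $17,956.62 +$270.04 interest = $18,226.66; pay $4,219.84 → $14,006.82
Month 6: $14,006.82 +$270.04 interest = $14,276.86; pay $4,219.84 → $10,057.02
Month 7: $10,057.02 +$270.04 interest = $10,327.06; pay $4,219.84 → $6,107.22
Month 8: $6,107.22 +$270.04 interest = $6,377.26; pay $4,219.84 → $2,157.42
Month 9: $2,157.42 +$270.04 interest = $2,427.46; pay $2,427.46 → $0.00
Balance reaches $0.00 in month 9.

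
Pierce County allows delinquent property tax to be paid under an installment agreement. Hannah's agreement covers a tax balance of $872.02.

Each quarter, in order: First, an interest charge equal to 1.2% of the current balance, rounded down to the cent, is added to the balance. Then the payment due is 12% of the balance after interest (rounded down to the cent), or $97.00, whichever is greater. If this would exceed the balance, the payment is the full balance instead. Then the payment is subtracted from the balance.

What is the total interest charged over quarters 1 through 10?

# | Opening | Interest | Payment | End bal
1 | $872.02 | $10.46 | $105.89 | $776.59
2 | $776.59 | $9.31 | $97.00 | $688.90
3 | $688.90 | $8.26 | $97.00 | $600.16
4 | $600.16 | $7.20 | $97.00 | $510.36
5 | $510.36 | $6.12 | $97.00 | $419.48
6 | $419.48 | $5.03 | $97.00 | $327.51
7 | $327.51 | $3.93 | $97.00 | $234.44
8 | $234.44 | $2.81 | $97.00 | $140.25
9 | $140.25 | $1.68 | $97.00 | $44.93
10 | $44.93 | $0.53 | $45.46 | $0.00
Total interest: $10.46 + $9.31 + $8.26 + $7.20 + $6.12 + $5.03 + $3.93 + $2.81 + $1.68 + $0.53 = $55.33

$55.33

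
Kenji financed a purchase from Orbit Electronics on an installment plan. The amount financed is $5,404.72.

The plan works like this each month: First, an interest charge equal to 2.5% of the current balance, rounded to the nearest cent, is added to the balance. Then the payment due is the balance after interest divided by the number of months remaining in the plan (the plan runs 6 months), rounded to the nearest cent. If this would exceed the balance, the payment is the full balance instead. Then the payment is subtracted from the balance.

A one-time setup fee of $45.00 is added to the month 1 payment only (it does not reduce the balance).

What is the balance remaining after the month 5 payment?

$1,019.15

Month 1: opening $5,404.72; interest $135.12 → $5,539.84; payment $923.31 (+ $45.00 fee); balance $4,616.53
Month 2: opening $4,616.53; interest $115.41 → $4,731.94; payment $946.39; balance $3,785.55
Month 3: opening $3,785.55; interest $94.64 → $3,880.19; payment $970.05; balance $2,910.14
Month 4: opening $2,910.14; interest $72.75 → $2,982.89; payment $994.30; balance $1,988.59
Month 5: opening $1,988.59; interest $49.71 → $2,038.30; payment $1,019.15; balance $1,019.15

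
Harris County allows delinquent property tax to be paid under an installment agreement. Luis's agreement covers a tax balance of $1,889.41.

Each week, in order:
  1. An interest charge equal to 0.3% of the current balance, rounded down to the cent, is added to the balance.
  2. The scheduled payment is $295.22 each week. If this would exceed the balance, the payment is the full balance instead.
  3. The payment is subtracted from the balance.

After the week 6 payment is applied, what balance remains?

$138.97

Week 1: opening $1,889.41; interest $5.66 → $1,895.07; payment $295.22; balance $1,599.85
Week 2: opening $1,599.85; interest $4.79 → $1,604.64; payment $295.22; balance $1,309.42
Week 3: opening $1,309.42; interest $3.92 → $1,313.34; payment $295.22; balance $1,018.12
Week 4: opening $1,018.12; interest $3.05 → $1,021.17; payment $295.22; balance $725.95
Week 5: opening $725.95; interest $2.17 → $728.12; payment $295.22; balance $432.90
Week 6: opening $432.90; interest $1.29 → $434.19; payment $295.22; balance $138.97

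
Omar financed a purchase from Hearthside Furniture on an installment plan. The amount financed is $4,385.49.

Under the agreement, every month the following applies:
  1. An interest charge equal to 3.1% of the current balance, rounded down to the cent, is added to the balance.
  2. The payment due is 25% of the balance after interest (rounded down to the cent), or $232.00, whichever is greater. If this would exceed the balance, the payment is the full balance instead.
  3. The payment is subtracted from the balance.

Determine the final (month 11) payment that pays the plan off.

Month 1: opening $4,385.49; interest $135.95 → $4,521.44; payment $1,130.36; balance $3,391.08
Month 2: opening $3,391.08; interest $105.12 → $3,496.20; payment $874.05; balance $2,622.15
Month 3: opening $2,622.15; interest $81.28 → $2,703.43; payment $675.85; balance $2,027.58
Month 4: opening $2,027.58; interest $62.85 → $2,090.43; payment $522.60; balance $1,567.83
Month 5: opening $1,567.83; interest $48.60 → $1,616.43; payment $404.10; balance $1,212.33
Month 6: opening $1,212.33; interest $37.58 → $1,249.91; payment $312.47; balance $937.44
Month 7: opening $937.44; interest $29.06 → $966.50; payment $241.62; balance $724.88
Month 8: opening $724.88; interest $22.47 → $747.35; payment $232.00; balance $515.35
Month 9: opening $515.35; interest $15.97 → $531.32; payment $232.00; balance $299.32
Month 10: opening $299.32; interest $9.27 → $308.59; payment $232.00; balance $76.59
Month 11: opening $76.59; interest $2.37 → $78.96; payment $78.96; balance $0.00

$78.96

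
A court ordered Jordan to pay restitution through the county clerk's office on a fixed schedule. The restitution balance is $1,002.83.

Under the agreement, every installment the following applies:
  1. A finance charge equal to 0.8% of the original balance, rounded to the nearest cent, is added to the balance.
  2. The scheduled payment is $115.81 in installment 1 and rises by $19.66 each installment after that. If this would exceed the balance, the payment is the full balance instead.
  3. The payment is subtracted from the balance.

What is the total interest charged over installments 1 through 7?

$56.14

# | Opening | Interest | Payment | End bal
1 | $1,002.83 | $8.02 | $115.81 | $895.04
2 | $895.04 | $8.02 | $135.47 | $767.59
3 | $767.59 | $8.02 | $155.13 | $620.48
4 | $620.48 | $8.02 | $174.79 | $453.71
5 | $453.71 | $8.02 | $194.45 | $267.28
6 | $267.28 | $8.02 | $214.11 | $61.19
7 | $61.19 | $8.02 | $69.21 | $0.00
Total interest: $8.02 + $8.02 + $8.02 + $8.02 + $8.02 + $8.02 + $8.02 = $56.14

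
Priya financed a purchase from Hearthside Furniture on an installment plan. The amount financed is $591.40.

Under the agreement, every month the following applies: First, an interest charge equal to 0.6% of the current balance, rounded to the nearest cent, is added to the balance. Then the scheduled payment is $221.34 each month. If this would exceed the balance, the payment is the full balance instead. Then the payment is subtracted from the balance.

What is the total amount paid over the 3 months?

# | Opening | Interest | Payment | End bal
1 | $591.40 | $3.55 | $221.34 | $373.61
2 | $373.61 | $2.24 | $221.34 | $154.51
3 | $154.51 | $0.93 | $155.44 | $0.00
Total paid: $598.12

$598.12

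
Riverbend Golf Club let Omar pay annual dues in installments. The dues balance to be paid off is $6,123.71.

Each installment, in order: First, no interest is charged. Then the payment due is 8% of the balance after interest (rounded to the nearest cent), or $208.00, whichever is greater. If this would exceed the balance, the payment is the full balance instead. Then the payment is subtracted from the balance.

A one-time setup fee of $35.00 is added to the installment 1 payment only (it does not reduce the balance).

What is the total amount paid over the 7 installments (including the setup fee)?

Installment 1: opening $6,123.71; payment $489.90 (+ $35.00 fee); balance $5,633.81
Installment 2: opening $5,633.81; payment $450.70; balance $5,183.11
Installment 3: opening $5,183.11; payment $414.65; balance $4,768.46
Installment 4: opening $4,768.46; payment $381.48; balance $4,386.98
Installment 5: opening $4,386.98; payment $350.96; balance $4,036.02
Installment 6: opening $4,036.02; payment $322.88; balance $3,713.14
Installment 7: opening $3,713.14; payment $297.05; balance $3,416.09
Total paid: $2,742.62

$2,742.62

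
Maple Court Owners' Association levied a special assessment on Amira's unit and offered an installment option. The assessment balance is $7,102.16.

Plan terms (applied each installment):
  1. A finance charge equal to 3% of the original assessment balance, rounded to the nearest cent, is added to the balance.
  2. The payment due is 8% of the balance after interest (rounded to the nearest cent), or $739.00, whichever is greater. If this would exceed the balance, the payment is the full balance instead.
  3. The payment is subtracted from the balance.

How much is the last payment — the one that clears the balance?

$478.00

Installment 1: opening $7,102.16; interest $213.06 → $7,315.22; payment $739.00; balance $6,576.22
Installment 2: opening $6,576.22; interest $213.06 → $6,789.28; payment $739.00; balance $6,050.28
Installment 3: opening $6,050.28; interest $213.06 → $6,263.34; payment $739.00; balance $5,524.34
Installment 4: opening $5,524.34; interest $213.06 → $5,737.40; payment $739.00; balance $4,998.40
Installment 5: opening $4,998.40; interest $213.06 → $5,211.46; payment $739.00; balance $4,472.46
Installment 6: opening $4,472.46; interest $213.06 → $4,685.52; payment $739.00; balance $3,946.52
Installment 7: opening $3,946.52; interest $213.06 → $4,159.58; payment $739.00; balance $3,420.58
Installment 8: opening $3,420.58; interest $213.06 → $3,633.64; payment $739.00; balance $2,894.64
Installment 9: opening $2,894.64; interest $213.06 → $3,107.70; payment $739.00; balance $2,368.70
Installment 10: opening $2,368.70; interest $213.06 → $2,581.76; payment $739.00; balance $1,842.76
Installment 11: opening $1,842.76; interest $213.06 → $2,055.82; payment $739.00; balance $1,316.82
Installment 12: opening $1,316.82; interest $213.06 → $1,529.88; payment $739.00; balance $790.88
Installment 13: opening $790.88; interest $213.06 → $1,003.94; payment $739.00; balance $264.94
Installment 14: opening $264.94; interest $213.06 → $478.00; payment $478.00; balance $0.00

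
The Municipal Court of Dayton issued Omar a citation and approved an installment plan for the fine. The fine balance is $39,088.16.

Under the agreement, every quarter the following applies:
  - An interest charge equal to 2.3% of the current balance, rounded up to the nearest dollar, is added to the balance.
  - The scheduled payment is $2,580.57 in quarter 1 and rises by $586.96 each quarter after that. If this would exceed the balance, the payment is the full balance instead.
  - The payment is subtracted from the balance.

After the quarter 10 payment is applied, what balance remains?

$0.00

Quarter 1: opening $39,088.16; interest $900.00 → $39,988.16; payment $2,580.57; balance $37,407.59
Quarter 2: opening $37,407.59; interest $861.00 → $38,268.59; payment $3,167.53; balance $35,101.06
Quarter 3: opening $35,101.06; interest $808.00 → $35,909.06; payment $3,754.49; balance $32,154.57
Quarter 4: opening $32,154.57; interest $740.00 → $32,894.57; payment $4,341.45; balance $28,553.12
Quarter 5: opening $28,553.12; interest $657.00 → $29,210.12; payment $4,928.41; balance $24,281.71
Quarter 6: opening $24,281.71; interest $559.00 → $24,840.71; payment $5,515.37; balance $19,325.34
Quarter 7: opening $19,325.34; interest $445.00 → $19,770.34; payment $6,102.33; balance $13,668.01
Quarter 8: opening $13,668.01; interest $315.00 → $13,983.01; payment $6,689.29; balance $7,293.72
Quarter 9: opening $7,293.72; interest $168.00 → $7,461.72; payment $7,276.25; balance $185.47
Quarter 10: opening $185.47; interest $5.00 → $190.47; payment $190.47; balance $0.00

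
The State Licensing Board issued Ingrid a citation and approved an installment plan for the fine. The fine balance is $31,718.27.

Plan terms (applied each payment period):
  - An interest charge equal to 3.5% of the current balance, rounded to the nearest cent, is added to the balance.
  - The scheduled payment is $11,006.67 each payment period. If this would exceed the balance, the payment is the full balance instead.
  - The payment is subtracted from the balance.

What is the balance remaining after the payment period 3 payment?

Payment period 1: $31,718.27 +$1,110.14 interest = $32,828.41; pay $11,006.67 → $21,821.74
Payment period 2: $21,821.74 +$763.76 interest = $22,585.50; pay $11,006.67 → $11,578.83
Payment period 3: $11,578.83 +$405.26 interest = $11,984.09; pay $11,006.67 → $977.42

$977.42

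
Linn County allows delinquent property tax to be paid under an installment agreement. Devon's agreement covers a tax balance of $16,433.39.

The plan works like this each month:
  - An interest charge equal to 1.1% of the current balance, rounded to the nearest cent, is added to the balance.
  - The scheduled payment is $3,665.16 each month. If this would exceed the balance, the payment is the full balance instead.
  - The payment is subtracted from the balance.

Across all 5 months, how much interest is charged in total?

$516.32

Month 1: opening $16,433.39; interest $180.77 → $16,614.16; payment $3,665.16; balance $12,949.00
Month 2: opening $12,949.00; interest $142.44 → $13,091.44; payment $3,665.16; balance $9,426.28
Month 3: opening $9,426.28; interest $103.69 → $9,529.97; payment $3,665.16; balance $5,864.81
Month 4: opening $5,864.81; interest $64.51 → $5,929.32; payment $3,665.16; balance $2,264.16
Month 5: opening $2,264.16; interest $24.91 → $2,289.07; payment $2,289.07; balance $0.00
Total interest: $180.77 + $142.44 + $103.69 + $64.51 + $24.91 = $516.32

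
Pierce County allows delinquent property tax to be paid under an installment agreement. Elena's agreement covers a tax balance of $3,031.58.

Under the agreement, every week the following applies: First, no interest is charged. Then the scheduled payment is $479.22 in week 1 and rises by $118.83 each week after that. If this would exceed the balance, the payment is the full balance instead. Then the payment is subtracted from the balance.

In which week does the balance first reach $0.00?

# | Opening | Payment | End bal
1 | $3,031.58 | $479.22 | $2,552.36
2 | $2,552.36 | $598.05 | $1,954.31
3 | $1,954.31 | $716.88 | $1,237.43
4 | $1,237.43 | $835.71 | $401.72
5 | $401.72 | $401.72 | $0.00
Balance reaches $0.00 in week 5.

5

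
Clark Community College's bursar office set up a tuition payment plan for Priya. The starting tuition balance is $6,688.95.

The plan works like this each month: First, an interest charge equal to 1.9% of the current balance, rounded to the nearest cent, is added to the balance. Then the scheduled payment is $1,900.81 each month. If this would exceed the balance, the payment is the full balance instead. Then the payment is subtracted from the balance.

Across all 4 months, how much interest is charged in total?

$303.58

Month 1: $6,688.95 +$127.09 interest = $6,816.04; pay $1,900.81 → $4,915.23
Month 2: $4,915.23 +$93.39 interest = $5,008.62; pay $1,900.81 → $3,107.81
Month 3: $3,107.81 +$59.05 interest = $3,166.86; pay $1,900.81 → $1,266.05
Month 4: $1,266.05 +$24.05 interest = $1,290.10; pay $1,290.10 → $0.00
Total interest: $127.09 + $93.39 + $59.05 + $24.05 = $303.58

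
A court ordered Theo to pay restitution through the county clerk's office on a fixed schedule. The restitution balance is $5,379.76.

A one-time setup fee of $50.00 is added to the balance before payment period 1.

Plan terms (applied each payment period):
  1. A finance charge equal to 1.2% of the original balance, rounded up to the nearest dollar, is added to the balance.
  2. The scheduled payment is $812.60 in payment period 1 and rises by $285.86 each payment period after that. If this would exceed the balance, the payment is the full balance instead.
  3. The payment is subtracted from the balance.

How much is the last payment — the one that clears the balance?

$789.20

Payment period 1: opening $5,429.76; interest $65.00 → $5,494.76; payment $812.60; balance $4,682.16
Payment period 2: opening $4,682.16; interest $65.00 → $4,747.16; payment $1,098.46; balance $3,648.70
Payment period 3: opening $3,648.70; interest $65.00 → $3,713.70; payment $1,384.32; balance $2,329.38
Payment period 4: opening $2,329.38; interest $65.00 → $2,394.38; payment $1,670.18; balance $724.20
Payment period 5: opening $724.20; interest $65.00 → $789.20; payment $789.20; balance $0.00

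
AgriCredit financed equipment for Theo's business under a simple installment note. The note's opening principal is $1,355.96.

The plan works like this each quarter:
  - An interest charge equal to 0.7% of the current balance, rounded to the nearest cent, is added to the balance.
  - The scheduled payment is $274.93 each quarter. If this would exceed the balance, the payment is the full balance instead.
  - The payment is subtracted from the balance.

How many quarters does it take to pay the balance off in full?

6

Quarter 1: opening $1,355.96; interest $9.49 → $1,365.45; payment $274.93; balance $1,090.52
Quarter 2: opening $1,090.52; interest $7.63 → $1,098.15; payment $274.93; balance $823.22
Quarter 3: opening $823.22; interest $5.76 → $828.98; payment $274.93; balance $554.05
Quarter 4: opening $554.05; interest $3.88 → $557.93; payment $274.93; balance $283.00
Quarter 5: opening $283.00; interest $1.98 → $284.98; payment $274.93; balance $10.05
Quarter 6: opening $10.05; interest $0.07 → $10.12; payment $10.12; balance $0.00
Balance reaches $0.00 in quarter 6.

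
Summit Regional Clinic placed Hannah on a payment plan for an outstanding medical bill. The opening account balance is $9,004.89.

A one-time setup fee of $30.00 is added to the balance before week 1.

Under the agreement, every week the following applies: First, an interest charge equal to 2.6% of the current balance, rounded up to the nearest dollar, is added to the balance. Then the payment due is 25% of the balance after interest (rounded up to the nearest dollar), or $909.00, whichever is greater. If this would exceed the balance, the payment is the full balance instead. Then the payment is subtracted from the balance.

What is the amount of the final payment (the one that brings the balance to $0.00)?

Week 1: $9,034.89 +$235.00 interest = $9,269.89; pay $2,318.00 → $6,951.89
Week 2: $6,951.89 +$181.00 interest = $7,132.89; pay $1,784.00 → $5,348.89
Week 3: $5,348.89 +$140.00 interest = $5,488.89; pay $1,373.00 → $4,115.89
Week 4: $4,115.89 +$108.00 interest = $4,223.89; pay $1,056.00 → $3,167.89
Week 5: $3,167.89 +$83.00 interest = $3,250.89; pay $909.00 → $2,341.89
Week 6: $2,341.89 +$61.00 interest = $2,402.89; pay $909.00 → $1,493.89
Week 7: $1,493.89 +$39.00 interest = $1,532.89; pay $909.00 → $623.89
Week 8: $623.89 +$17.00 interest = $640.89; pay $640.89 → $0.00

$640.89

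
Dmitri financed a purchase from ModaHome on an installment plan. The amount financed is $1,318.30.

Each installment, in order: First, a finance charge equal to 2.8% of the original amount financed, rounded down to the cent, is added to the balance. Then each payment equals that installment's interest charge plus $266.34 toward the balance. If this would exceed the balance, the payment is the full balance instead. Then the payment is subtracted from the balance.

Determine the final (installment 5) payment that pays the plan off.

$289.85

Installment 1: $1,318.30 +$36.91 interest = $1,355.21; pay $303.25 → $1,051.96
Installment 2: $1,051.96 +$36.91 interest = $1,088.87; pay $303.25 → $785.62
Installment 3: $785.62 +$36.91 interest = $822.53; pay $303.25 → $519.28
Installment 4: $519.28 +$36.91 interest = $556.19; pay $303.25 → $252.94
Installment 5: $252.94 +$36.91 interest = $289.85; pay $289.85 → $0.00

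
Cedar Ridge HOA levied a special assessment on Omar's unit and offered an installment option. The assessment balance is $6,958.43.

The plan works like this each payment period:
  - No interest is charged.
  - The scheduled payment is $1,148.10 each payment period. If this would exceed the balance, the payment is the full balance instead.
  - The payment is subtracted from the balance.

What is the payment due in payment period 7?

Payment period 1: opening $6,958.43; payment $1,148.10; balance $5,810.33
Payment period 2: opening $5,810.33; payment $1,148.10; balance $4,662.23
Payment period 3: opening $4,662.23; payment $1,148.10; balance $3,514.13
Payment period 4: opening $3,514.13; payment $1,148.10; balance $2,366.03
Payment period 5: opening $2,366.03; payment $1,148.10; balance $1,217.93
Payment period 6: opening $1,217.93; payment $1,148.10; balance $69.83
Payment period 7: opening $69.83; payment $69.83; balance $0.00

$69.83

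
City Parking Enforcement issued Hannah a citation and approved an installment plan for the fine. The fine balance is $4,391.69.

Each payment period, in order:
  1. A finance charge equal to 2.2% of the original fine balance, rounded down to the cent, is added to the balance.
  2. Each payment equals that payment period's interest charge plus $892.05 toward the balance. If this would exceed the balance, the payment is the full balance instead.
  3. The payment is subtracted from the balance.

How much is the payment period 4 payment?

Payment period 1: opening $4,391.69; interest $96.61 → $4,488.30; payment $988.66; balance $3,499.64
Payment period 2: opening $3,499.64; interest $96.61 → $3,596.25; payment $988.66; balance $2,607.59
Payment period 3: opening $2,607.59; interest $96.61 → $2,704.20; payment $988.66; balance $1,715.54
Payment period 4: opening $1,715.54; interest $96.61 → $1,812.15; payment $988.66; balance $823.49

$988.66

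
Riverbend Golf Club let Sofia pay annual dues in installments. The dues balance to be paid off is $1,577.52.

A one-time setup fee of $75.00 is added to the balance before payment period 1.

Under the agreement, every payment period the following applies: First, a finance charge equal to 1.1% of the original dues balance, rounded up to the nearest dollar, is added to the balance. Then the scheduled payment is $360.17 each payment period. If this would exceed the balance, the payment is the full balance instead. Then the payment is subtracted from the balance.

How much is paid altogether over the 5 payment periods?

$1,742.52

Payment period 1: opening $1,652.52; interest $18.00 → $1,670.52; payment $360.17; balance $1,310.35
Payment period 2: opening $1,310.35; interest $18.00 → $1,328.35; payment $360.17; balance $968.18
Payment period 3: opening $968.18; interest $18.00 → $986.18; payment $360.17; balance $626.01
Payment period 4: opening $626.01; interest $18.00 → $644.01; payment $360.17; balance $283.84
Payment period 5: opening $283.84; interest $18.00 → $301.84; payment $301.84; balance $0.00
Total paid: $1,742.52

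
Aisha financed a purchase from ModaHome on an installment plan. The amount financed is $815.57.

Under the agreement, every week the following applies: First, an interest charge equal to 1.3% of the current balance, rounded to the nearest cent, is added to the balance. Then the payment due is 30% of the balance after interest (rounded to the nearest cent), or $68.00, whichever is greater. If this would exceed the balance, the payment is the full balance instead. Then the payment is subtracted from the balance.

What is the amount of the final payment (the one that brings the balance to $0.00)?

$7.78

Week 1: $815.57 +$10.60 interest = $826.17; pay $247.85 → $578.32
Week 2: $578.32 +$7.52 interest = $585.84; pay $175.75 → $410.09
Week 3: $410.09 +$5.33 interest = $415.42; pay $124.63 → $290.79
Week 4: $290.79 +$3.78 interest = $294.57; pay $88.37 → $206.20
Week 5: $206.20 +$2.68 interest = $208.88; pay $68.00 → $140.88
Week 6: $140.88 +$1.83 interest = $142.71; pay $68.00 → $74.71
Week 7: $74.71 +$0.97 interest = $75.68; pay $68.00 → $7.68
Week 8: $7.68 +$0.10 interest = $7.78; pay $7.78 → $0.00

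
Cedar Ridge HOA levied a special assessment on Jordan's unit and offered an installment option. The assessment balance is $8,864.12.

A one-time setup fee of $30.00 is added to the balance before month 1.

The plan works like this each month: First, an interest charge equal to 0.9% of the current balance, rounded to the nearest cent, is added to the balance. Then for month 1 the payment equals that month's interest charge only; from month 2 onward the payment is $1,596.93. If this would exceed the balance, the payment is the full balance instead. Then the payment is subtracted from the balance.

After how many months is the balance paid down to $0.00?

Month 1: $8,894.12 +$80.05 interest = $8,974.17; pay $80.05 → $8,894.12
Month 2: $8,894.12 +$80.05 interest = $8,974.17; pay $1,596.93 → $7,377.24
Month 3: $7,377.24 +$66.40 interest = $7,443.64; pay $1,596.93 → $5,846.71
Month 4: $5,846.71 +$52.62 interest = $5,899.33; pay $1,596.93 → $4,302.40
Month 5: $4,302.40 +$38.72 interest = $4,341.12; pay $1,596.93 → $2,744.19
Month 6: $2,744.19 +$24.70 interest = $2,768.89; pay $1,596.93 → $1,171.96
Month 7: $1,171.96 +$10.55 interest = $1,182.51; pay $1,182.51 → $0.00
Balance reaches $0.00 in month 7.

7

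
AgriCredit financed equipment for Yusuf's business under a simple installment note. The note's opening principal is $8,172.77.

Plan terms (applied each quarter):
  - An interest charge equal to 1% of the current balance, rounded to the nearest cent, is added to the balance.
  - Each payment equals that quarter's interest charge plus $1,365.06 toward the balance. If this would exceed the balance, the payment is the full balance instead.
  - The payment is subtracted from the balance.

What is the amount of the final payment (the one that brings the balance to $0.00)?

$1,360.94

# | Opening | Interest | Payment | End bal
1 | $8,172.77 | $81.73 | $1,446.79 | $6,807.71
2 | $6,807.71 | $68.08 | $1,433.14 | $5,442.65
3 | $5,442.65 | $54.43 | $1,419.49 | $4,077.59
4 | $4,077.59 | $40.78 | $1,405.84 | $2,712.53
5 | $2,712.53 | $27.13 | $1,392.19 | $1,347.47
6 | $1,347.47 | $13.47 | $1,360.94 | $0.00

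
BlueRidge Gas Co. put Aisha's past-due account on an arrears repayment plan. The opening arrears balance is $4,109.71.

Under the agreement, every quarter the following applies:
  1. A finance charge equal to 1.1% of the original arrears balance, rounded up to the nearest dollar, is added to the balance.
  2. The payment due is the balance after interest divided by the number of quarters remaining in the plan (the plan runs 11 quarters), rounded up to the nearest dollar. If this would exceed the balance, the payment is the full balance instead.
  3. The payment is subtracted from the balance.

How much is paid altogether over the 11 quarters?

$4,615.71

Quarter 1: opening $4,109.71; interest $46.00 → $4,155.71; payment $378.00; balance $3,777.71
Quarter 2: opening $3,777.71; interest $46.00 → $3,823.71; payment $383.00; balance $3,440.71
Quarter 3: opening $3,440.71; interest $46.00 → $3,486.71; payment $388.00; balance $3,098.71
Quarter 4: opening $3,098.71; interest $46.00 → $3,144.71; payment $394.00; balance $2,750.71
Quarter 5: opening $2,750.71; interest $46.00 → $2,796.71; payment $400.00; balance $2,396.71
Quarter 6: opening $2,396.71; interest $46.00 → $2,442.71; payment $408.00; balance $2,034.71
Quarter 7: opening $2,034.71; interest $46.00 → $2,080.71; payment $417.00; balance $1,663.71
Quarter 8: opening $1,663.71; interest $46.00 → $1,709.71; payment $428.00; balance $1,281.71
Quarter 9: opening $1,281.71; interest $46.00 → $1,327.71; payment $443.00; balance $884.71
Quarter 10: opening $884.71; interest $46.00 → $930.71; payment $466.00; balance $464.71
Quarter 11: opening $464.71; interest $46.00 → $510.71; payment $510.71; balance $0.00
Total paid: $4,615.71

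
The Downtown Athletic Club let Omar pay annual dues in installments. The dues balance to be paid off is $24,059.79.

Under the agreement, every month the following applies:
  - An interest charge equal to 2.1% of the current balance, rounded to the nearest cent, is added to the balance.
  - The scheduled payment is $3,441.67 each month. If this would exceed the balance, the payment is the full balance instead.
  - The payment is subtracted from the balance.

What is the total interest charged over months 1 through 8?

Month 1: opening $24,059.79; interest $505.26 → $24,565.05; payment $3,441.67; balance $21,123.38
Month 2: opening $21,123.38; interest $443.59 → $21,566.97; payment $3,441.67; balance $18,125.30
Month 3: opening $18,125.30; interest $380.63 → $18,505.93; payment $3,441.67; balance $15,064.26
Month 4: opening $15,064.26; interest $316.35 → $15,380.61; payment $3,441.67; balance $11,938.94
Month 5: opening $11,938.94; interest $250.72 → $12,189.66; payment $3,441.67; balance $8,747.99
Month 6: opening $8,747.99; interest $183.71 → $8,931.70; payment $3,441.67; balance $5,490.03
Month 7: opening $5,490.03; interest $115.29 → $5,605.32; payment $3,441.67; balance $2,163.65
Month 8: opening $2,163.65; interest $45.44 → $2,209.09; payment $2,209.09; balance $0.00
Total interest: $505.26 + $443.59 + $380.63 + $316.35 + $250.72 + $183.71 + $115.29 + $45.44 = $2,240.99

$2,240.99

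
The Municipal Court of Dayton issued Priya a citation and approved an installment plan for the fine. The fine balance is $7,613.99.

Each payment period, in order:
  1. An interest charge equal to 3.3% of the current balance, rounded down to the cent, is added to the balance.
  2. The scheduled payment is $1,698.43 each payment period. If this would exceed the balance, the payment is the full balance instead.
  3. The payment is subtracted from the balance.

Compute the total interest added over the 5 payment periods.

$762.70

Payment period 1: opening $7,613.99; interest $251.26 → $7,865.25; payment $1,698.43; balance $6,166.82
Payment period 2: opening $6,166.82; interest $203.50 → $6,370.32; payment $1,698.43; balance $4,671.89
Payment period 3: opening $4,671.89; interest $154.17 → $4,826.06; payment $1,698.43; balance $3,127.63
Payment period 4: opening $3,127.63; interest $103.21 → $3,230.84; payment $1,698.43; balance $1,532.41
Payment period 5: opening $1,532.41; interest $50.56 → $1,582.97; payment $1,582.97; balance $0.00
Total interest: $251.26 + $203.50 + $154.17 + $103.21 + $50.56 = $762.70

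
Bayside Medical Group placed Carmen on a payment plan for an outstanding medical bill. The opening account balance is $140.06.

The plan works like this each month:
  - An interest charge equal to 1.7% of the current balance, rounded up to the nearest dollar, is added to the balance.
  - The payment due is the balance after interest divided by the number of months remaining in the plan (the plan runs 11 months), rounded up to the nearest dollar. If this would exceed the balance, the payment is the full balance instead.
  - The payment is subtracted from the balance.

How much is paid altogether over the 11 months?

Month 1: opening $140.06; interest $3.00 → $143.06; payment $14.00; balance $129.06
Month 2: opening $129.06; interest $3.00 → $132.06; payment $14.00; balance $118.06
Month 3: opening $118.06; interest $3.00 → $121.06; payment $14.00; balance $107.06
Month 4: opening $107.06; interest $2.00 → $109.06; payment $14.00; balance $95.06
Month 5: opening $95.06; interest $2.00 → $97.06; payment $14.00; balance $83.06
Month 6: opening $83.06; interest $2.00 → $85.06; payment $15.00; balance $70.06
Month 7: opening $70.06; interest $2.00 → $72.06; payment $15.00; balance $57.06
Month 8: opening $57.06; interest $1.00 → $58.06; payment $15.00; balance $43.06
Month 9: opening $43.06; interest $1.00 → $44.06; payment $15.00; balance $29.06
Month 10: opening $29.06; interest $1.00 → $30.06; payment $16.00; balance $14.06
Month 11: opening $14.06; interest $1.00 → $15.06; payment $15.06; balance $0.00
Total paid: $161.06

$161.06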